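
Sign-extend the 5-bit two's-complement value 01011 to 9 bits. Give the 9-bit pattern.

MSB of 01011 is 0; replicate it into the new high bits.
0000|01011 → 000001011 (still 11).

000001011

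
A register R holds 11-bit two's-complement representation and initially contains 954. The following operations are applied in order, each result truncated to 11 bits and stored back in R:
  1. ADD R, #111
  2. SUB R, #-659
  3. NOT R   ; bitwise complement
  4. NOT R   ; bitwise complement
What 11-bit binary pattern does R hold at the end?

11010111100

Start: R = 954 = 01110111010.
R = 954 + 111 = 1065; wraps to -983 = 10000101001
R = -983 − (-659) = -324 = 11010111100
R = NOT 11010111100 = 00101000011 = 323
R = NOT 00101000011 = 11010111100 = -324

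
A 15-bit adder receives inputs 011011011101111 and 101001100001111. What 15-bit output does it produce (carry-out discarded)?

000100111111110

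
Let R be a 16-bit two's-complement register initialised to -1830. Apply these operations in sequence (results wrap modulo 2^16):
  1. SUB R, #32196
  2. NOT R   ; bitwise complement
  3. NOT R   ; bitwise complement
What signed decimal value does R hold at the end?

Start: R = -1830 = 1111100011011010.
R = -1830 − 32196 = -34026; wraps to 31510 = 0111101100010110
R = NOT 0111101100010110 = 1000010011101001 = -31511
R = NOT 1000010011101001 = 0111101100010110 = 31510

31510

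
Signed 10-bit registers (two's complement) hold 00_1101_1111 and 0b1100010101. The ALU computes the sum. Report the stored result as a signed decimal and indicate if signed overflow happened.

-12; no overflow

00_1101_1111 → 0011011111 = 223 (signed)
0b1100010101 → 1100010101 = -235 (signed)
  0011011111
+ 1100010101
= 1111110100
Result 1111110100: MSB = 1 → 1012 − 1024 = -12.
Addends have opposite signs, so signed overflow cannot occur.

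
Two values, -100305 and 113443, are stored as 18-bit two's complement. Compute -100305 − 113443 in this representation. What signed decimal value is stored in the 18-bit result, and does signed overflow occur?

-100305 → 100111100000101111
113443 → 011011101100100011
Subtract via negate-and-add: invert 011011101100100011 + 1 = 100100010011011101 (i.e. -113443).
  100111100000101111
+ 100100010011011101
= 001011110100001100  (discard carry-out 1)
Result 001011110100001100: MSB = 0 → value 48396.
Both addends (after negating the subtrahend) are negative but the stored result is non-negative: signed overflow. The true value -100305 − 113443 = -213748 lies outside [-131072, 131071].

48396; overflow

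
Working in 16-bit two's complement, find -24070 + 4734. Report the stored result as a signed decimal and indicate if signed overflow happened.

-24070 → 1010000111111010
4734 → 0001001001111110
  1010000111111010
+ 0001001001111110
= 1011010001111000
Result 1011010001111000: MSB = 1 → 46200 − 65536 = -19336.
Addends have opposite signs, so signed overflow cannot occur.

-19336; no overflow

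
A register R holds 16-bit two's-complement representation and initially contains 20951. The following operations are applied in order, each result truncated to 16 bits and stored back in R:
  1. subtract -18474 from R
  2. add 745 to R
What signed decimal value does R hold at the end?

-25366

Start: R = 20951 = 0101000111010111.
R = 20951 − (-18474) = 39425; wraps to -26111 = 1001101000000001
R = -26111 + 745 = -25366 = 1001110011101010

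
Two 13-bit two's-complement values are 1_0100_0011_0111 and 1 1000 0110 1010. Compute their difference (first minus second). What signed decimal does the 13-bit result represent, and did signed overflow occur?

1_0100_0011_0111 → 1010000110111 = -3017 (signed)
1 1000 0110 1010 → 1100001101010 = -1942 (signed)
Subtract via negate-and-add: invert 1100001101010 + 1 = 0011110010110 (i.e. 1942).
  1010000110111
+ 0011110010110
= 1101111001101
Result 1101111001101: MSB = 1 → 7117 − 8192 = -1075.
Addends (after negating the subtrahend) have opposite signs, so signed overflow cannot occur.

-1075; no overflow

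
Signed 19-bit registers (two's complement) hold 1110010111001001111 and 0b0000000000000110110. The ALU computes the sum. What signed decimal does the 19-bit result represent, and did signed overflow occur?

-53627; no overflow

1110010111001001111 = -53681 (signed)
0b0000000000000110110 → 0000000000000110110 = 54 (signed)
  1110010111001001111
+ 0000000000000110110
= 1110010111010000101
Result 1110010111010000101: MSB = 1 → 470661 − 524288 = -53627.
Addends have opposite signs, so signed overflow cannot occur.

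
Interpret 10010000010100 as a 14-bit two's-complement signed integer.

-7148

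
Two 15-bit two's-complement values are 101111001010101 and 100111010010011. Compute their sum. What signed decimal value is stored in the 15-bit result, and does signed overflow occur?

11496; overflow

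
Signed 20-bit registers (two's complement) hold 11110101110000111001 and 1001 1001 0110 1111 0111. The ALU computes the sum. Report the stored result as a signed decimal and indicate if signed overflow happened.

11110101110000111001 = -41927 (signed)
1001 1001 0110 1111 0111 → 10011001011011110111 = -420105 (signed)
  11110101110000111001
+ 10011001011011110111
= 10001111001100110000  (discard carry-out 1)
Result 10001111001100110000: MSB = 1 → 586544 − 1048576 = -462032.
Both addends are negative and so is the stored result: no signed overflow.

-462032; no overflow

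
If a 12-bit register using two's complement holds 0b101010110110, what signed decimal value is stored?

-1354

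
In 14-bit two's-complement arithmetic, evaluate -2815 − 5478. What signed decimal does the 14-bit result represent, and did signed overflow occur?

8091; overflow

-2815 → 11010100000001
5478 → 01010101100110
Subtract via negate-and-add: invert 01010101100110 + 1 = 10101010011010 (i.e. -5478).
  11010100000001
+ 10101010011010
= 01111110011011  (discard carry-out 1)
Result 01111110011011: MSB = 0 → value 8091.
Both addends (after negating the subtrahend) are negative but the stored result is non-negative: signed overflow. The true value -2815 − 5478 = -8293 lies outside [-8192, 8191].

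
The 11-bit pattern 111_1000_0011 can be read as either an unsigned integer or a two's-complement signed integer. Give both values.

Unsigned: 11110000011 = 1923.
Signed: MSB=1 → 1923 − 2048 = -125.

unsigned = 1923, signed = -125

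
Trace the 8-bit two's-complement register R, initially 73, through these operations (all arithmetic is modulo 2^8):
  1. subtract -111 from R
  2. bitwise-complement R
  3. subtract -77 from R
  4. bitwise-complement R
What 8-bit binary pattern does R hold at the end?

01101011

Start: R = 73 = 01001001.
R = 73 − (-111) = 184; wraps to -72 = 10111000
R = NOT 10111000 = 01000111 = 71
R = 71 − (-77) = 148; wraps to -108 = 10010100
R = NOT 10010100 = 01101011 = 107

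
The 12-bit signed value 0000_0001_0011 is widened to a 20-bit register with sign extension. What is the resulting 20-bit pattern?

00000000000000010011

MSB of 000000010011 is 0; replicate it into the new high bits.
00000000|000000010011 → 00000000000000010011 (still 19).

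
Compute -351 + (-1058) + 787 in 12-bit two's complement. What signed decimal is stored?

-622

-351 + (-1058) = -1409 (101001111111)
-1409 + 787 = -622 (110110010010)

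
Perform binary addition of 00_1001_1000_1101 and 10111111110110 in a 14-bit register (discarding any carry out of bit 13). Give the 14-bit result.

11100110000011

  00100110001101
+ 10111111110110
= 11100110000011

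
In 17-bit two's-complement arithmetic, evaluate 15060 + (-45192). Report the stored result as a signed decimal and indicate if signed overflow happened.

15060 → 00011101011010100
-45192 → 10100111101111000
  00011101011010100
+ 10100111101111000
= 11000101001001100
Result 11000101001001100: MSB = 1 → 100940 − 131072 = -30132.
Addends have opposite signs, so signed overflow cannot occur.

-30132; no overflow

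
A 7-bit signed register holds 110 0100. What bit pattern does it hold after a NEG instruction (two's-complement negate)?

0011100

Invert: 0011011. Add 1: 0011100.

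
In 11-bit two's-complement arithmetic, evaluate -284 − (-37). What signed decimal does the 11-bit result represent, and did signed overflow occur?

-284 → 11011100100
-37 → 11111011011
Subtract via negate-and-add: invert 11111011011 + 1 = 00000100101 (i.e. 37).
  11011100100
+ 00000100101
= 11100001001
Result 11100001001: MSB = 1 → 1801 − 2048 = -247.
Addends (after negating the subtrahend) have opposite signs, so signed overflow cannot occur.

-247; no overflow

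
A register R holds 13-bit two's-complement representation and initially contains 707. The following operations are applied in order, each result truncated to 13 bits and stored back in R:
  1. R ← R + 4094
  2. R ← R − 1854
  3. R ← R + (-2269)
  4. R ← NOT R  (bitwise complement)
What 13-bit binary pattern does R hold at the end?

1110101011001

Start: R = 707 = 0001011000011.
R = 707 + 4094 = 4801; wraps to -3391 = 1001011000001
R = -3391 − 1854 = -5245; wraps to 2947 = 0101110000011
R = 2947 + (-2269) = 678 = 0001010100110
R = NOT 0001010100110 = 1110101011001 = -679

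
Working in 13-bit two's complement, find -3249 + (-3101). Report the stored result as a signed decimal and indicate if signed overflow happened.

-3249 → 1001101001111
-3101 → 1001111100011
  1001101001111
+ 1001111100011
= 0011100110010  (discard carry-out 1)
Result 0011100110010: MSB = 0 → value 1842.
Both addends are negative but the stored result is non-negative: signed overflow. The true value -3249 + (-3101) = -6350 lies outside [-4096, 4095].

1842; overflow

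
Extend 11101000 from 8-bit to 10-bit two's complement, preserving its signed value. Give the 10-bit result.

1111101000

MSB of 11101000 is 1; replicate it into the new high bits.
11|11101000 → 1111101000 (still -24).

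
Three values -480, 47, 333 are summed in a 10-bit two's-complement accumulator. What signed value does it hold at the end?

-100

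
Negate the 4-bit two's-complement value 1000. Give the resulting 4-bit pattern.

1000

Invert: 0111. Add 1: 1000.
(1000 is the minimum value -8; its negation overflows and yields itself.)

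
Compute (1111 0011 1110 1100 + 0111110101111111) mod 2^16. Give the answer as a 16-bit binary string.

0111000101101011

  1111001111101100
+ 0111110101111111
= 0111000101101011  (discard carry-out 1)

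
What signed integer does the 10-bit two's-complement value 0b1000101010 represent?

-470

MSB is 1, so the value is negative.
Invert: 0111010101. Add 1: 0111010110 = 470. So the value is −470.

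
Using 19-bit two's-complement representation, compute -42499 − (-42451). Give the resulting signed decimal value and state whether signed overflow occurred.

-42499 → 1110101100111111101
-42451 → 1110101101000101101
Subtract via negate-and-add: invert 1110101101000101101 + 1 = 0001010010111010011 (i.e. 42451).
  1110101100111111101
+ 0001010010111010011
= 1111111111111010000
Result 1111111111111010000: MSB = 1 → 524240 − 524288 = -48.
Addends (after negating the subtrahend) have opposite signs, so signed overflow cannot occur.

-48; no overflow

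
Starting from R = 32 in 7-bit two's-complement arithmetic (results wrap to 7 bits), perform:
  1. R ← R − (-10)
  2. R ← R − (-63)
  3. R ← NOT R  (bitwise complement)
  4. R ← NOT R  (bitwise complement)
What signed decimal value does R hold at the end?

-23

Start: R = 32 = 0100000.
R = 32 − (-10) = 42 = 0101010
R = 42 − (-63) = 105; wraps to -23 = 1101001
R = NOT 1101001 = 0010110 = 22
R = NOT 0010110 = 1101001 = -23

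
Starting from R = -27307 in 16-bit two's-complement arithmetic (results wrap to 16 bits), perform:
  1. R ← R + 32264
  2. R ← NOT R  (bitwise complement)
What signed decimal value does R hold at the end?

-4958

Start: R = -27307 = 1001010101010101.
R = -27307 + 32264 = 4957 = 0001001101011101
R = NOT 0001001101011101 = 1110110010100010 = -4958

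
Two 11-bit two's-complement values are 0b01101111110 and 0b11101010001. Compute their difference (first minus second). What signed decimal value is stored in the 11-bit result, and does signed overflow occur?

-979; overflow

0b01101111110 → 01101111110 = 894 (signed)
0b11101010001 → 11101010001 = -175 (signed)
Subtract via negate-and-add: invert 11101010001 + 1 = 00010101111 (i.e. 175).
  01101111110
+ 00010101111
= 10000101101
Result 10000101101: MSB = 1 → 1069 − 2048 = -979.
Both addends (after negating the subtrahend) are non-negative but the stored result is negative: signed overflow. The true value 894 − (-175) = 1069 lies outside [-1024, 1023].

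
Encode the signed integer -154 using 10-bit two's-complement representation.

|-154| = 154 = 0010011010 in 10 bits.
Invert the bits: 1101100101. Add 1: 1101100110.

1101100110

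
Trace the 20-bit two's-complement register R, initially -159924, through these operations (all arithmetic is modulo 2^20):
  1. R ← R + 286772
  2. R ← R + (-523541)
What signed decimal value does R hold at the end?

-396693

Start: R = -159924 = 11011000111101001100.
R = -159924 + 286772 = 126848 = 00011110111110000000
R = 126848 + (-523541) = -396693 = 10011111001001101011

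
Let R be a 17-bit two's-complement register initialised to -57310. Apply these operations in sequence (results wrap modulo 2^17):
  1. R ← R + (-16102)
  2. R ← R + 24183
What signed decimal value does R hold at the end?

-49229

Start: R = -57310 = 10010000000100010.
R = -57310 + (-16102) = -73412; wraps to 57660 = 01110000100111100
R = 57660 + 24183 = 81843; wraps to -49229 = 10011111110110011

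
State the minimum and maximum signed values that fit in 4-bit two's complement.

Minimum: −2^3 = -8.
Maximum: 2^3 − 1 = 7.

min = -8, max = 7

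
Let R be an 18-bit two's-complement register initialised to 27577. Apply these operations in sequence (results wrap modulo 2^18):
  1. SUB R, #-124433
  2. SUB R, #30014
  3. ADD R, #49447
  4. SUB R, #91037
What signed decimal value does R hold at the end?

Start: R = 27577 = 000110101110111001.
R = 27577 − (-124433) = 152010; wraps to -110134 = 100101000111001010
R = -110134 − 30014 = -140148; wraps to 121996 = 011101110010001100
R = 121996 + 49447 = 171443; wraps to -90701 = 101001110110110011
R = -90701 − 91037 = -181738; wraps to 80406 = 010011101000010110

80406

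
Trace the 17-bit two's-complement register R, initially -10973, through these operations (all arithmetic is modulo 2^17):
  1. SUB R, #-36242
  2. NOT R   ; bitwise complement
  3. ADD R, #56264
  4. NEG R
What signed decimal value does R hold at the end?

-30994

Start: R = -10973 = 11101010100100011.
R = -10973 − (-36242) = 25269 = 00110001010110101
R = NOT 00110001010110101 = 11001110101001010 = -25270
R = -25270 + 56264 = 30994 = 00111100100010010
R = −(30994) = -30994 = 11000011011101110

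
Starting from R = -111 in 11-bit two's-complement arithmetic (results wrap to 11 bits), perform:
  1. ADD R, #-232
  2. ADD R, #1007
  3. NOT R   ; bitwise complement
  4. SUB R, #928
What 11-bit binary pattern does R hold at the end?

00111000111

Start: R = -111 = 11110010001.
R = -111 + (-232) = -343 = 11010101001
R = -343 + 1007 = 664 = 01010011000
R = NOT 01010011000 = 10101100111 = -665
R = -665 − 928 = -1593; wraps to 455 = 00111000111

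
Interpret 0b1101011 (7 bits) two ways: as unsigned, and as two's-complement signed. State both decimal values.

Unsigned: 1101011 = 107.
Signed: MSB=1 → 107 − 128 = -21.

unsigned = 107, signed = -21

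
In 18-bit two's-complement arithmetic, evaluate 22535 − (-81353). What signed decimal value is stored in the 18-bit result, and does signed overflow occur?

22535 → 000101100000000111
-81353 → 101100001000110111
Subtract via negate-and-add: invert 101100001000110111 + 1 = 010011110111001001 (i.e. 81353).
  000101100000000111
+ 010011110111001001
= 011001010111010000
Result 011001010111010000: MSB = 0 → value 103888.
Both addends (after negating the subtrahend) are non-negative and so is the stored result: no signed overflow.

103888; no overflow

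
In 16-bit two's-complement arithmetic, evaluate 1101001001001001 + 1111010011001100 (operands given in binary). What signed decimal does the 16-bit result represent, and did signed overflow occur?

1101001001001001 = -11703 (signed)
1111010011001100 = -2868 (signed)
  1101001001001001
+ 1111010011001100
= 1100011100010101  (discard carry-out 1)
Result 1100011100010101: MSB = 1 → 50965 − 65536 = -14571.
Both addends are negative and so is the stored result: no signed overflow.

-14571; no overflow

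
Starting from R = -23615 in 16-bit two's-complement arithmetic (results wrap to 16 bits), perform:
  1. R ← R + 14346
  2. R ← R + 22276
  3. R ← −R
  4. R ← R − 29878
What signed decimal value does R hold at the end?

Start: R = -23615 = 1010001111000001.
R = -23615 + 14346 = -9269 = 1101101111001011
R = -9269 + 22276 = 13007 = 0011001011001111
R = −(13007) = -13007 = 1100110100110001
R = -13007 − 29878 = -42885; wraps to 22651 = 0101100001111011

22651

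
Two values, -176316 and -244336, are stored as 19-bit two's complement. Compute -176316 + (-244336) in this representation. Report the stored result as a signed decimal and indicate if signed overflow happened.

103636; overflow

-176316 → 1010100111101000100
-244336 → 1000100010110010000
  1010100111101000100
+ 1000100010110010000
= 0011001010011010100  (discard carry-out 1)
Result 0011001010011010100: MSB = 0 → value 103636.
Both addends are negative but the stored result is non-negative: signed overflow. The true value -176316 + (-244336) = -420652 lies outside [-262144, 262143].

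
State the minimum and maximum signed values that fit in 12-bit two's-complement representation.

Minimum: −2^11 = -2048.
Maximum: 2^11 − 1 = 2047.

min = -2048, max = 2047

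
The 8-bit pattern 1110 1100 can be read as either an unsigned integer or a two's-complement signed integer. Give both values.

Unsigned: 11101100 = 236.
Signed: MSB=1 → 236 − 256 = -20.

unsigned = 236, signed = -20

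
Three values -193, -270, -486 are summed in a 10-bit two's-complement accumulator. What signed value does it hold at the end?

75

-193 + (-270) = -463 (1000110001)
-463 + (-486) = -949 → wraps to 75 (0001001011)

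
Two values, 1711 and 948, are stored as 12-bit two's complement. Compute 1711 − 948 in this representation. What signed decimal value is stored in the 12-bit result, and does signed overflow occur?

763; no overflow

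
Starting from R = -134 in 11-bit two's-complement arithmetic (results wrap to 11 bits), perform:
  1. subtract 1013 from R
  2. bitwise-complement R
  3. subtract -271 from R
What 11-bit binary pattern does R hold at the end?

10110001001

Start: R = -134 = 11101111010.
R = -134 − 1013 = -1147; wraps to 901 = 01110000101
R = NOT 01110000101 = 10001111010 = -902
R = -902 − (-271) = -631 = 10110001001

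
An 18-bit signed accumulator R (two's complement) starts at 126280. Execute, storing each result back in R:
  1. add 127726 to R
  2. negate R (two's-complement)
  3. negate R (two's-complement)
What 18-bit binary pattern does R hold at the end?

111110000000110110

Start: R = 126280 = 011110110101001000.
R = 126280 + 127726 = 254006; wraps to -8138 = 111110000000110110
R = −(-8138) = 8138 = 000001111111001010
R = −(8138) = -8138 = 111110000000110110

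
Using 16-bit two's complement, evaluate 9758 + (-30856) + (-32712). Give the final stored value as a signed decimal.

11726

9758 + (-30856) = -21098 (1010110110010110)
-21098 + (-32712) = -53810 → wraps to 11726 (0010110111001110)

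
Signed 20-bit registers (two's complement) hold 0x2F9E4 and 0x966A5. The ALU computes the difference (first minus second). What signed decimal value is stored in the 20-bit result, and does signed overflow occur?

-421057; overflow

0x2F9E4 = 00101111100111100100 = 195044 (signed)
0x966A5 = 10010110011010100101 = -432475 (signed)
Subtract via negate-and-add: invert 10010110011010100101 + 1 = 01101001100101011011 (i.e. 432475).
  00101111100111100100
+ 01101001100101011011
= 10011001001100111111
Result 10011001001100111111: MSB = 1 → 627519 − 1048576 = -421057.
Both addends (after negating the subtrahend) are non-negative but the stored result is negative: signed overflow. The true value 195044 − (-432475) = 627519 lies outside [-524288, 524287].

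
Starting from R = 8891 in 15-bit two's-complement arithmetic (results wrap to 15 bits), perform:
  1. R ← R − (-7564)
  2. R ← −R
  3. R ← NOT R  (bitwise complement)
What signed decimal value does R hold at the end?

Start: R = 8891 = 010001010111011.
R = 8891 − (-7564) = 16455; wraps to -16313 = 100000001000111
R = −(-16313) = 16313 = 011111110111001
R = NOT 011111110111001 = 100000001000110 = -16314

-16314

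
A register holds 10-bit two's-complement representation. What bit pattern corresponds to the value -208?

|-208| = 208 = 0011010000 in 10 bits.
Invert the bits: 1100101111. Add 1: 1100110000.

1100110000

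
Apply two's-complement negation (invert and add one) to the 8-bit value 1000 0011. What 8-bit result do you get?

01111101

Invert: 01111100. Add 1: 01111101.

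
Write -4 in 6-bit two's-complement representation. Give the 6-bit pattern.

111100

|-4| = 4 = 000100 in 6 bits.
Invert the bits: 111011. Add 1: 111100.
Check: 111100 reads as 60 − 64 = -4.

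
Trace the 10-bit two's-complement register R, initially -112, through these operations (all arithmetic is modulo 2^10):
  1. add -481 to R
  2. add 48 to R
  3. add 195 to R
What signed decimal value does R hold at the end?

Start: R = -112 = 1110010000.
R = -112 + (-481) = -593; wraps to 431 = 0110101111
R = 431 + 48 = 479 = 0111011111
R = 479 + 195 = 674; wraps to -350 = 1010100010

-350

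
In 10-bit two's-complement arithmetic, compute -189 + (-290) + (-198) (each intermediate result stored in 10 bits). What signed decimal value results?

347

-189 + (-290) = -479 (1000100001)
-479 + (-198) = -677 → wraps to 347 (0101011011)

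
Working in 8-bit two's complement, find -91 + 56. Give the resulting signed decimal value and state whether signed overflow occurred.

-91 → 10100101
56 → 00111000
  10100101
+ 00111000
= 11011101
Result 11011101: MSB = 1 → 221 − 256 = -35.
Addends have opposite signs, so signed overflow cannot occur.

-35; no overflow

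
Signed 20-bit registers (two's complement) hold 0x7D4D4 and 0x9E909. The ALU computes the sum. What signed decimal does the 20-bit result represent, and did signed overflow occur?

0x7D4D4 = 01111101010011010100 = 513236 (signed)
0x9E909 = 10011110100100001001 = -399095 (signed)
  01111101010011010100
+ 10011110100100001001
= 00011011110111011101  (discard carry-out 1)
Result 00011011110111011101: MSB = 0 → value 114141.
Addends have opposite signs, so signed overflow cannot occur.

114141; no overflow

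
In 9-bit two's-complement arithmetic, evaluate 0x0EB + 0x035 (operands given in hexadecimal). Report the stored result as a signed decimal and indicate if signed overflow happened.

-224; overflow

0x0EB = 011101011 = 235 (signed)
0x035 = 000110101 = 53 (signed)
  011101011
+ 000110101
= 100100000
Result 100100000: MSB = 1 → 288 − 512 = -224.
Both addends are non-negative but the stored result is negative: signed overflow. The true value 235 + 53 = 288 lies outside [-256, 255].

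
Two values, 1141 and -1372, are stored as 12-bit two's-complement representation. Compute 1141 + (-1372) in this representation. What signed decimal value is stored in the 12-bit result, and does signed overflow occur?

-231; no overflow

1141 → 010001110101
-1372 → 101010100100
  010001110101
+ 101010100100
= 111100011001
Result 111100011001: MSB = 1 → 3865 − 4096 = -231.
Addends have opposite signs, so signed overflow cannot occur.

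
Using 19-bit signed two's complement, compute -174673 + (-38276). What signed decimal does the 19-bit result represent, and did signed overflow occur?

-174673 → 1010101010110101111
-38276 → 1110110101001111100
  1010101010110101111
+ 1110110101001111100
= 1001100000000101011  (discard carry-out 1)
Result 1001100000000101011: MSB = 1 → 311339 − 524288 = -212949.
Both addends are negative and so is the stored result: no signed overflow.

-212949; no overflow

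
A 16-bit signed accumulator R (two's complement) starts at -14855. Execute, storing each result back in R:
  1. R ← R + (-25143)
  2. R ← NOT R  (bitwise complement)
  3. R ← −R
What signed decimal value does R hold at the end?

Start: R = -14855 = 1100010111111001.
R = -14855 + (-25143) = -39998; wraps to 25538 = 0110001111000010
R = NOT 0110001111000010 = 1001110000111101 = -25539
R = −(-25539) = 25539 = 0110001111000011

25539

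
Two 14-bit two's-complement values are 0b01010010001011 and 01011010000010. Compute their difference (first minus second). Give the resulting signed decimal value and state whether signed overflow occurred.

0b01010010001011 → 01010010001011 = 5259 (signed)
01011010000010 = 5762 (signed)
Subtract via negate-and-add: invert 01011010000010 + 1 = 10100101111110 (i.e. -5762).
  01010010001011
+ 10100101111110
= 11111000001001
Result 11111000001001: MSB = 1 → 15881 − 16384 = -503.
Addends (after negating the subtrahend) have opposite signs, so signed overflow cannot occur.

-503; no overflow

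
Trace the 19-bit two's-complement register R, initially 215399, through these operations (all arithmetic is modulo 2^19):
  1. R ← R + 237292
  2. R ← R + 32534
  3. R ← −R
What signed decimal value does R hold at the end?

39063

Start: R = 215399 = 0110100100101100111.
R = 215399 + 237292 = 452691; wraps to -71597 = 1101110100001010011
R = -71597 + 32534 = -39063 = 1110110011101101001
R = −(-39063) = 39063 = 0001001100010010111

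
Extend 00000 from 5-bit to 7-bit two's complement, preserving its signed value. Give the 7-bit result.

0000000

MSB of 00000 is 0; replicate it into the new high bits.
00|00000 → 0000000 (still 0).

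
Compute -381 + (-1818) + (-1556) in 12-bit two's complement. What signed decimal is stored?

341

-381 + (-1818) = -2199 → wraps to 1897 (011101101001)
1897 + (-1556) = 341 (000101010101)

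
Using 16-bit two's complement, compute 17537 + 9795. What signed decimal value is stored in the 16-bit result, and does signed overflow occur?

17537 → 0100010010000001
9795 → 0010011001000011
  0100010010000001
+ 0010011001000011
= 0110101011000100
Result 0110101011000100: MSB = 0 → value 27332.
Both addends are non-negative and so is the stored result: no signed overflow.

27332; no overflow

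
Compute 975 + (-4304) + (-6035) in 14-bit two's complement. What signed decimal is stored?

975 + (-4304) = -3329 (11001011111111)
-3329 + (-6035) = -9364 → wraps to 7020 (01101101101100)

7020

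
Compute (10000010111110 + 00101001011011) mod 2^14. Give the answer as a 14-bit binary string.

  10000010111110
+ 00101001011011
= 10101100011001

10101100011001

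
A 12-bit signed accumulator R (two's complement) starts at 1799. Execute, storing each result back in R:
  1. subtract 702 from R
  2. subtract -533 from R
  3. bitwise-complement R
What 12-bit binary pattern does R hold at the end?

100110100001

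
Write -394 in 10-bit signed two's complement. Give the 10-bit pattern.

|-394| = 394 = 0110001010 in 10 bits.
Invert the bits: 1001110101. Add 1: 1001110110.

1001110110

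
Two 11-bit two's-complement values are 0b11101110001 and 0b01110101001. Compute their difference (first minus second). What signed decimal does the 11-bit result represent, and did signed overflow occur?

968; overflow

0b11101110001 → 11101110001 = -143 (signed)
0b01110101001 → 01110101001 = 937 (signed)
Subtract via negate-and-add: invert 01110101001 + 1 = 10001010111 (i.e. -937).
  11101110001
+ 10001010111
= 01111001000  (discard carry-out 1)
Result 01111001000: MSB = 0 → value 968.
Both addends (after negating the subtrahend) are negative but the stored result is non-negative: signed overflow. The true value -143 − 937 = -1080 lies outside [-1024, 1023].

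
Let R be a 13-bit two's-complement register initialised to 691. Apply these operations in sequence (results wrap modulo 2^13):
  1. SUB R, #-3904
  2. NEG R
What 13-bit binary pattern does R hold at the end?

Start: R = 691 = 0001010110011.
R = 691 − (-3904) = 4595; wraps to -3597 = 1000111110011
R = −(-3597) = 3597 = 0111000001101

0111000001101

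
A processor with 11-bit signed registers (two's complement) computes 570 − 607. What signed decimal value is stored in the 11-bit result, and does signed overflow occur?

570 → 01000111010
607 → 01001011111
Subtract via negate-and-add: invert 01001011111 + 1 = 10110100001 (i.e. -607).
  01000111010
+ 10110100001
= 11111011011
Result 11111011011: MSB = 1 → 2011 − 2048 = -37.
Addends (after negating the subtrahend) have opposite signs, so signed overflow cannot occur.

-37; no overflow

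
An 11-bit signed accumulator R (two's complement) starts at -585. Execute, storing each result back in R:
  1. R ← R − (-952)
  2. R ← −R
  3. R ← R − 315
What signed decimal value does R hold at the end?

-682

Start: R = -585 = 10110110111.
R = -585 − (-952) = 367 = 00101101111
R = −(367) = -367 = 11010010001
R = -367 − 315 = -682 = 10101010110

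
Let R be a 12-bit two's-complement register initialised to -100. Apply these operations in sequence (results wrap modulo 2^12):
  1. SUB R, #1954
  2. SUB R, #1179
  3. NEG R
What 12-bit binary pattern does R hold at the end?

Start: R = -100 = 111110011100.
R = -100 − 1954 = -2054; wraps to 2042 = 011111111010
R = 2042 − 1179 = 863 = 001101011111
R = −(863) = -863 = 110010100001

110010100001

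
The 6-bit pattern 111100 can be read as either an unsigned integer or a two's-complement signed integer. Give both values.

unsigned = 60, signed = -4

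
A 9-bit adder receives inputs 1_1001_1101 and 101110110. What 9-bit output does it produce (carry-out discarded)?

  110011101
+ 101110110
= 100010011  (discard carry-out 1)

100010011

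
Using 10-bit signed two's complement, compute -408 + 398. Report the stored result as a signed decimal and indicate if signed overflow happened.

-408 → 1001101000
398 → 0110001110
  1001101000
+ 0110001110
= 1111110110
Result 1111110110: MSB = 1 → 1014 − 1024 = -10.
Addends have opposite signs, so signed overflow cannot occur.

-10; no overflow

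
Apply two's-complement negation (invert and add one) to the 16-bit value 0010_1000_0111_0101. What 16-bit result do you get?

Invert: 1101011110001010. Add 1: 1101011110001011.
Check: 0010100001110101 = 10357, 1101011110001011 = -10357.

1101011110001011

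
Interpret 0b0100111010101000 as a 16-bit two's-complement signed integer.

MSB is 0, so the value is non-negative: 0100111010101000 = 20136.

20136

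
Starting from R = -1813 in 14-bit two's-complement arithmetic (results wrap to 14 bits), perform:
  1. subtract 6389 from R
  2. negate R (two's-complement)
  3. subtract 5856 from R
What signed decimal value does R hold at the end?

2346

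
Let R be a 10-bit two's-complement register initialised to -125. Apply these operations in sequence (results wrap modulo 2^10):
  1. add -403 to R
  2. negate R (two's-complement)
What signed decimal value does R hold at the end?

-496

Start: R = -125 = 1110000011.
R = -125 + (-403) = -528; wraps to 496 = 0111110000
R = −(496) = -496 = 1000010000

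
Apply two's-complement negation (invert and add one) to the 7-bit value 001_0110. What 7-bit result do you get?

1101010

Invert: 1101001. Add 1: 1101010.
Check: 0010110 = 22, 1101010 = -22.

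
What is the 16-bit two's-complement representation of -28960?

1000111011100000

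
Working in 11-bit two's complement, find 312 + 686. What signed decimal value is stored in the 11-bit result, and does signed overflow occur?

312 → 00100111000
686 → 01010101110
  00100111000
+ 01010101110
= 01111100110
Result 01111100110: MSB = 0 → value 998.
Both addends are non-negative and so is the stored result: no signed overflow.

998; no overflow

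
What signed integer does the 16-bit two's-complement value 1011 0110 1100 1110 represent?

MSB is 1, so the value is negative.
Unsigned reading: 46798. Subtract 2^16 = 65536: 46798 − 65536 = -18738.

-18738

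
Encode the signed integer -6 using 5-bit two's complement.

|-6| = 6 = 00110 in 5 bits.
Invert the bits: 11001. Add 1: 11010.
Check: 11010 reads as 26 − 32 = -6.

11010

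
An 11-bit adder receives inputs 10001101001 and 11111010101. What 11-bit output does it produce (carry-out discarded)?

  10001101001
+ 11111010101
= 10000111110  (discard carry-out 1)

10000111110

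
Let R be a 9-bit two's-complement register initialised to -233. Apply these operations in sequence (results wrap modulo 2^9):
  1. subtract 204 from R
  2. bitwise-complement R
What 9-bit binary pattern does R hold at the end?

Start: R = -233 = 100010111.
R = -233 − 204 = -437; wraps to 75 = 001001011
R = NOT 001001011 = 110110100 = -76

110110100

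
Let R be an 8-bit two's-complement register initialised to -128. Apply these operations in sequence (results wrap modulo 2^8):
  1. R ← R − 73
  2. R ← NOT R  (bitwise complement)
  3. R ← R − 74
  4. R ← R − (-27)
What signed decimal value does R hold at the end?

-103

Start: R = -128 = 10000000.
R = -128 − 73 = -201; wraps to 55 = 00110111
R = NOT 00110111 = 11001000 = -56
R = -56 − 74 = -130; wraps to 126 = 01111110
R = 126 − (-27) = 153; wraps to -103 = 10011001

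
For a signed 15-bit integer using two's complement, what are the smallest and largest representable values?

Minimum: −2^14 = -16384.
Maximum: 2^14 − 1 = 16383.

min = -16384, max = 16383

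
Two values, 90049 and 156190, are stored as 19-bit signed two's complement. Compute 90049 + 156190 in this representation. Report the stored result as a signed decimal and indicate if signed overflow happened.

246239; no overflow

90049 → 0010101111111000001
156190 → 0100110001000011110
  0010101111111000001
+ 0100110001000011110
= 0111100000111011111
Result 0111100000111011111: MSB = 0 → value 246239.
Both addends are non-negative and so is the stored result: no signed overflow.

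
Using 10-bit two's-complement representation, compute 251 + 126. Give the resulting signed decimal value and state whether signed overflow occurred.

251 → 0011111011
126 → 0001111110
  0011111011
+ 0001111110
= 0101111001
Result 0101111001: MSB = 0 → value 377.
Both addends are non-negative and so is the stored result: no signed overflow.

377; no overflow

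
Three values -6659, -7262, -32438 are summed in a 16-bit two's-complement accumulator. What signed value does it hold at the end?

19177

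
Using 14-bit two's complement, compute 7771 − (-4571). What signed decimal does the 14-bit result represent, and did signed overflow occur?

7771 → 01111001011011
-4571 → 10111000100101
Subtract via negate-and-add: invert 10111000100101 + 1 = 01000111011011 (i.e. 4571).
  01111001011011
+ 01000111011011
= 11000000110110
Result 11000000110110: MSB = 1 → 12342 − 16384 = -4042.
Both addends (after negating the subtrahend) are non-negative but the stored result is negative: signed overflow. The true value 7771 − (-4571) = 12342 lies outside [-8192, 8191].

-4042; overflow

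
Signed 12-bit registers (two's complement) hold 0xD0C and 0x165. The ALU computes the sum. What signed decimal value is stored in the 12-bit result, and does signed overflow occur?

-399; no overflow

0xD0C = 110100001100 = -756 (signed)
0x165 = 000101100101 = 357 (signed)
  110100001100
+ 000101100101
= 111001110001
Result 111001110001: MSB = 1 → 3697 − 4096 = -399.
Addends have opposite signs, so signed overflow cannot occur.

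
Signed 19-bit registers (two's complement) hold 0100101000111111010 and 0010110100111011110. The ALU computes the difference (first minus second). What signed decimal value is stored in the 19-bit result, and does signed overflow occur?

0100101000111111010 = 152058 (signed)
0010110100111011110 = 92638 (signed)
Subtract via negate-and-add: invert 0010110100111011110 + 1 = 1101001011000100010 (i.e. -92638).
  0100101000111111010
+ 1101001011000100010
= 0001110100000011100  (discard carry-out 1)
Result 0001110100000011100: MSB = 0 → value 59420.
Addends (after negating the subtrahend) have opposite signs, so signed overflow cannot occur.

59420; no overflow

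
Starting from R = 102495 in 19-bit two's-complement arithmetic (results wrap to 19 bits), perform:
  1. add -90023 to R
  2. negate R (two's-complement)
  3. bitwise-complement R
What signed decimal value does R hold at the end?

Start: R = 102495 = 0011001000001011111.
R = 102495 + (-90023) = 12472 = 0000011000010111000
R = −(12472) = -12472 = 1111100111101001000
R = NOT 1111100111101001000 = 0000011000010110111 = 12471

12471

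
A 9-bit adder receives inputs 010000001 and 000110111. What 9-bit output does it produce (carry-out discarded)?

010111000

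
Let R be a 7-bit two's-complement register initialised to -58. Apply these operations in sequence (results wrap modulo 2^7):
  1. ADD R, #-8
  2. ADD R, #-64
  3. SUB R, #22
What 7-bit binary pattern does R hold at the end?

Start: R = -58 = 1000110.
R = -58 + (-8) = -66; wraps to 62 = 0111110
R = 62 + (-64) = -2 = 1111110
R = -2 − 22 = -24 = 1101000

1101000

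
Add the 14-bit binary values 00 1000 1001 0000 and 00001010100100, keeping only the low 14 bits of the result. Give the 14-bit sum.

  00100010010000
+ 00001010100100
= 00101100110100

00101100110100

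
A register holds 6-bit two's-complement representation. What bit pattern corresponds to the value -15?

110001

|-15| = 15 = 001111 in 6 bits.
Invert the bits: 110000. Add 1: 110001.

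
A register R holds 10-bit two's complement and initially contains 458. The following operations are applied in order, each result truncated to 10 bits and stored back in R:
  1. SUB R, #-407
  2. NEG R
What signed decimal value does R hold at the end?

Start: R = 458 = 0111001010.
R = 458 − (-407) = 865; wraps to -159 = 1101100001
R = −(-159) = 159 = 0010011111

159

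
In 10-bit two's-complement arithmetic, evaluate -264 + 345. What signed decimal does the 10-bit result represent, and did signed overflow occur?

-264 → 1011111000
345 → 0101011001
  1011111000
+ 0101011001
= 0001010001  (discard carry-out 1)
Result 0001010001: MSB = 0 → value 81.
Addends have opposite signs, so signed overflow cannot occur.

81; no overflow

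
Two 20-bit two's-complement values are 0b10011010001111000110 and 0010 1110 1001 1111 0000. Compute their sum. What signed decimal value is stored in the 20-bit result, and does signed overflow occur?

0b10011010001111000110 → 10011010001111000110 = -416826 (signed)
0010 1110 1001 1111 0000 → 00101110100111110000 = 190960 (signed)
  10011010001111000110
+ 00101110100111110000
= 11001000110110110110
Result 11001000110110110110: MSB = 1 → 822710 − 1048576 = -225866.
Addends have opposite signs, so signed overflow cannot occur.

-225866; no overflow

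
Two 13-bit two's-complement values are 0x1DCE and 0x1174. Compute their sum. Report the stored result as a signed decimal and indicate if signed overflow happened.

0x1DCE = 1110111001110 = -562 (signed)
0x1174 = 1000101110100 = -3724 (signed)
  1110111001110
+ 1000101110100
= 0111101000010  (discard carry-out 1)
Result 0111101000010: MSB = 0 → value 3906.
Both addends are negative but the stored result is non-negative: signed overflow. The true value -562 + (-3724) = -4286 lies outside [-4096, 4095].

3906; overflow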